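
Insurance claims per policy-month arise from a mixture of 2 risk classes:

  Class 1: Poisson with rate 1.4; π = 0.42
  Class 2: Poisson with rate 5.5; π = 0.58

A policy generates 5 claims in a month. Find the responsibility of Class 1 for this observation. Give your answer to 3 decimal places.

Posterior ∝ prior × likelihood, so P(k | x) ∝ π_k f_k(x); normalise over all components.
Evaluate each component's likelihood at the observed value:
  L_1 = e^(−1.4)·1.4^5/5! = 0.0110521
  L_2 = e^(−5.5)·5.5^5/5! = 0.171401
Multiply by the mixture weights:
  π_1·L_1 = 0.42 × 0.0110521 = 0.0046419
  π_2·L_2 = 0.58 × 0.171401 = 0.0994124
Normaliser: 0.0046419 + 0.0994124 = 0.104054
P(Class 1 | 5 claims) = 0.0046419 / 0.104054 ≈ 0.045

0.045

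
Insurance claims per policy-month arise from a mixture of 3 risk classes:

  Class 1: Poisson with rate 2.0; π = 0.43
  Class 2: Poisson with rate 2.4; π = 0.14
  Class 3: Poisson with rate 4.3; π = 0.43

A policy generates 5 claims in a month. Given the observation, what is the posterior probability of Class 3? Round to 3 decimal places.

By Bayes' theorem, P(k | x) = P(Z=k) f_k(x) / Σ_j P(Z=j) f_j(x).
Component likelihoods at x = 5 claims:
  p_1 = e^(−2.0)·2.0^5/5! = 0.0360894
  p_2 = e^(−2.4)·2.4^5/5! = 0.0601961
  p_3 = e^(−4.3)·4.3^5/5! = 0.166224
Multiply by the mixture weights:
  P(Z=1)·p_1 = 0.43 × 0.0360894 = 0.0155184
  P(Z=2)·p_2 = 0.14 × 0.0601961 = 0.00842745
  P(Z=3)·p_3 = 0.43 × 0.166224 = 0.0714765
Marginal: 0.0155184 + 0.00842745 + 0.0714765 = 0.0954224
Responsibility of Class 3: 0.0714765 / 0.0954224 ≈ 0.749

0.749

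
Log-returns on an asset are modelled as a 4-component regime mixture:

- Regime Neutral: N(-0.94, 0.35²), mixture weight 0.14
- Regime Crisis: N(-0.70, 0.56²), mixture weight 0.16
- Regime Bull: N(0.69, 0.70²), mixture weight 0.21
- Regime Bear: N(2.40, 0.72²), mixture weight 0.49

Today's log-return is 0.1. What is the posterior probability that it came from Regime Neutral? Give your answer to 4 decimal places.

0.0150

Apply Bayes' rule: the posterior for each component is proportional to its prior times its likelihood at x.
Normal densities:
  f_Neutral = (1/(0.35·√(2π)))·exp(−(0.1−-0.94)²/(2·0.35²)) = 1.139835·exp(-4.41469) = 0.01379
  f_Crisis = (1/(0.56·√(2π)))·exp(−(0.1−-0.70)²/(2·0.56²)) = 0.712397·exp(-1.02041) = 0.256782
  f_Bull = (1/(0.70·√(2π)))·exp(−(0.1−0.69)²/(2·0.70²)) = 0.569918·exp(-0.35520) = 0.39953
  f_Bear = (1/(0.72·√(2π)))·exp(−(0.1−2.40)²/(2·0.72²)) = 0.554087·exp(-5.10224) = 0.00337057
Prior × likelihood for each component:
  P(Z=Neutral)·f_Neutral = 0.14 × 0.01379 = 0.0019306
  P(Z=Crisis)·f_Crisis = 0.16 × 0.256782 = 0.0410851
  P(Z=Bull)·f_Bull = 0.21 × 0.39953 = 0.0839012
  P(Z=Bear)·f_Bear = 0.49 × 0.00337057 = 0.00165158
Marginal: 0.0019306 + 0.0410851 + 0.0839012 + 0.00165158 = 0.128568
Responsibility of Regime Neutral: 0.0019306 / 0.128568 ≈ 0.0150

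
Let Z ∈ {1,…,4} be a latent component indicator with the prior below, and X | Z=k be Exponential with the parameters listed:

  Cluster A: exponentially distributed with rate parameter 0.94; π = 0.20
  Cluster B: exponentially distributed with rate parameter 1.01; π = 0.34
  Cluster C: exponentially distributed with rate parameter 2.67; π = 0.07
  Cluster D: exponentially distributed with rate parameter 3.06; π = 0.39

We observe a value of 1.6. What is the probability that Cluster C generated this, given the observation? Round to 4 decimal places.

The responsibility of component k is P(Z=k) f_k(x) divided by Σ_j P(Z=j) f_j(x).
Exponential densities:
  f_A = 0.208905
  f_B = 0.200679
  f_C = 0.0372568
  f_D = 0.0228779
Prior × likelihood for each component:
  P(Z=A)·f_A = 0.20 × 0.208905 = 0.041781
  P(Z=B)·f_B = 0.34 × 0.200679 = 0.0682308
  P(Z=C)·f_C = 0.07 × 0.0372568 = 0.00260797
  P(Z=D)·f_D = 0.39 × 0.0228779 = 0.00892237
Marginal: 0.041781 + 0.0682308 + 0.00260797 + 0.00892237 = 0.121542
So the posterior for Cluster C is 0.00260797 / 0.121542 ≈ 0.0215.

0.0215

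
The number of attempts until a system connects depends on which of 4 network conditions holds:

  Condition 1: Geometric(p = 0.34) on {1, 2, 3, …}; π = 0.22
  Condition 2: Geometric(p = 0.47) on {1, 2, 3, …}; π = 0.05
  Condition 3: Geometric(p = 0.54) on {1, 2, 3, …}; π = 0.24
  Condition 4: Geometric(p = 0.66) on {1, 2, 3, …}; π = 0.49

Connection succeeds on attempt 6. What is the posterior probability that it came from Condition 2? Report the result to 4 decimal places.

Apply Bayes' rule: the posterior for each component is proportional to its prior times its likelihood at x.
Evaluate each component's likelihood at the observed value:
  f_1 = 0.0425793
  f_2 = 0.0196552
  f_3 = 0.011122
  f_4 = 0.00299874
Unnormalised posteriors:
  P(Z=1)·f_1 = 0.22 × 0.0425793 = 0.00936745
  P(Z=2)·f_2 = 0.05 × 0.0196552 = 0.000982759
  P(Z=3)·f_3 = 0.24 × 0.011122 = 0.00266928
  P(Z=4)·f_4 = 0.49 × 0.00299874 = 0.00146938
Denominator: 0.00936745 + 0.000982759 + 0.00266928 + 0.00146938 = 0.0144889
P(Condition 2 | data) = 0.000982759 / 0.0144889 ≈ 0.0678

0.0678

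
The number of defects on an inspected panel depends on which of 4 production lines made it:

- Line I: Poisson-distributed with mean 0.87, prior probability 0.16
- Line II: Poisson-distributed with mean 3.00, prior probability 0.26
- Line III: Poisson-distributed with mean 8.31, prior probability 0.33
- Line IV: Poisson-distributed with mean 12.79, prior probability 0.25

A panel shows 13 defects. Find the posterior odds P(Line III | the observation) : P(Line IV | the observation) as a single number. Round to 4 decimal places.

Since P(k|x) ∝ π_k f_k(x), the posterior odds are π_i f_i(x) / (π_j f_j(x)).
Component likelihoods at x = 13 defects:
  p_I = 1.10061e-11
  p_II = 1.27471e-05
  p_III = 0.0356079
  p_IV = 0.109751
0.0117506 / 0.0274379 ≈ 0.4283

0.4283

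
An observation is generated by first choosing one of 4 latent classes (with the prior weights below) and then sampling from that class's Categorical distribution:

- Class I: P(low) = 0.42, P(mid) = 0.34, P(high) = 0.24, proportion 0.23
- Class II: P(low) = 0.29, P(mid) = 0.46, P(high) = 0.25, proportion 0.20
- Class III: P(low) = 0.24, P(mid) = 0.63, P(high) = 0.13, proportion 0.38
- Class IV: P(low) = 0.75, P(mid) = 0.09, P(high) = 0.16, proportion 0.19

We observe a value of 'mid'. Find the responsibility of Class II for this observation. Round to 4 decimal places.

0.2156

P(component k | x) = P(Z=k)·f_k(x) / marginal(x), where marginal(x) = Σ_j P(Z=j)·f_j(x).
Component likelihoods at x = 'mid':
  p_I = 0.34
  p_II = 0.46
  p_III = 0.63
  p_IV = 0.09
Unnormalised posteriors:
  P(Z=I)·p_I = 0.23 × 0.34 = 0.0782
  P(Z=II)·p_II = 0.20 × 0.46 = 0.092
  P(Z=III)·p_III = 0.38 × 0.63 = 0.2394
  P(Z=IV)·p_IV = 0.19 × 0.09 = 0.0171
Evidence: 0.0782 + 0.092 + 0.2394 + 0.0171 = 0.4267
P(Class II | x) = 0.092 / 0.4267 ≈ 0.2156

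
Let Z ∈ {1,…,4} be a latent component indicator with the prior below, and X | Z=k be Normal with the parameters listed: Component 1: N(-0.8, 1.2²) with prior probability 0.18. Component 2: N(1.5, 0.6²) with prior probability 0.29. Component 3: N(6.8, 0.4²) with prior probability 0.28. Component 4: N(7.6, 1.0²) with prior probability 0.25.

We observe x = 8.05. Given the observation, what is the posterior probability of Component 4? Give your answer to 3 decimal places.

The responsibility of component k is w_k f_k(x) divided by Σ_j w_j f_j(x).
Component likelihoods at x = 8.05:
  L_1 = 5.1399e-13
  L_2 = 8.80112e-27
  L_3 = 0.00755565
  L_4 = 0.360527
Multiply by the mixture weights:
  w_1·L_1 = 0.18 × 5.1399e-13 = 9.25182e-14
  w_2·L_2 = 0.29 × 8.80112e-27 = 2.55232e-27
  w_3·L_3 = 0.28 × 0.00755565 = 0.00211558
  w_4·L_4 = 0.25 × 0.360527 = 0.0901317
Marginal: 9.25182e-14 + 2.55232e-27 + 0.00211558 + 0.0901317 = 0.0922473
P(Component 4 | x) ≈ 0.977

0.977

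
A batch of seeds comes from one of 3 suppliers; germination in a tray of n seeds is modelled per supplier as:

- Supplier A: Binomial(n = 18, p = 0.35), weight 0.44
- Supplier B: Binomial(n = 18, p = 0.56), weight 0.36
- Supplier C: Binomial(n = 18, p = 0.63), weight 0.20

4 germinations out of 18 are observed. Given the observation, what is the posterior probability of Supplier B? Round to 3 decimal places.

0.022

Posterior ∝ prior × likelihood, so P(k | x) ∝ π_k f_k(x); normalise over all components.
Binomial probabilities:
  f_A = C(18,4)·0.35^4·0.65^14 = 3060·0.0150062·0.00240318 = 0.110352
  f_B = C(18,4)·0.56^4·0.44^14 = 3060·0.098345·1.01938e-05 = 0.00306769
  f_C = C(18,4)·0.63^4·0.37^14 = 3060·0.15753·9.01206e-07 = 0.000434418
Unnormalised posteriors:
  π_A·f_A = 0.44 × 0.110352 = 0.0485549
  π_B·f_B = 0.36 × 0.00306769 = 0.00110437
  π_C·f_C = 0.20 × 0.000434418 = 8.68836e-05
Marginal: 0.0485549 + 0.00110437 + 8.68836e-05 = 0.0497462
P(Supplier B | data) = 0.00110437 / 0.0497462 ≈ 0.022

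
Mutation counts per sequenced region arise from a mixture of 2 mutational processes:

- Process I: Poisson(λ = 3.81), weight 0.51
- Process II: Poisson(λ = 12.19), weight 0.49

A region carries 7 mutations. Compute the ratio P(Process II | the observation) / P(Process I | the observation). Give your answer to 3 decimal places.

Since P(k|x) ∝ π_k f_k(x), the posterior odds are π_i f_i(x) / (π_j f_j(x)).
Component likelihoods at x = 7 mutations:
  f_I = e^(−3.81)·3.81^7/7! = 0.0512132
  f_II = e^(−12.19)·12.19^7/7! = 0.0403223
Odds = (0.49/0.51) × (0.0403223/0.0512132) = 0.960784 × 0.787342 ≈ 0.756

0.756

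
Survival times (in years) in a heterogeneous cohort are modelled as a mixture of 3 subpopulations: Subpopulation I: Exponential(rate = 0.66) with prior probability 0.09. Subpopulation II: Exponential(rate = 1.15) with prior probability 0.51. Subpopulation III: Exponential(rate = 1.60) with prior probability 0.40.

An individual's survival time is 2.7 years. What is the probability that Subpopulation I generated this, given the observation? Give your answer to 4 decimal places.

Apply Bayes' rule: the posterior for each component is proportional to its prior times its likelihood at x.
Exponential densities:
  L_I = 0.66·e^(−0.66·2.7) = 0.66·e^(−1.7820) = 0.111079
  L_II = 1.15·e^(−1.15·2.7) = 1.15·e^(−3.1050) = 0.0515482
  L_III = 1.60·e^(−1.60·2.7) = 1.60·e^(−4.3200) = 0.0212798
Prior × likelihood for each component:
  π_I·L_I = 0.09 × 0.111079 = 0.00999709
  π_II·L_II = 0.51 × 0.0515482 = 0.0262896
  π_III·L_III = 0.40 × 0.0212798 = 0.00851193
Evidence: 0.00999709 + 0.0262896 + 0.00851193 = 0.0447986
P(Subpopulation I | x) ≈ 0.2232

0.2232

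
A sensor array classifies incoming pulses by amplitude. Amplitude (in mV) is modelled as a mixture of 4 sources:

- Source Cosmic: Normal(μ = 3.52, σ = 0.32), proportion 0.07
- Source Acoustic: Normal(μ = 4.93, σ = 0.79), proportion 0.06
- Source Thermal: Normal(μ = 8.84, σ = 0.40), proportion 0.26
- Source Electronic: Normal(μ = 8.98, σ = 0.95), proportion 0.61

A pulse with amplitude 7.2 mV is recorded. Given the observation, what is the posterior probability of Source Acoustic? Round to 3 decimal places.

0.011

Apply Bayes' rule: the posterior for each component is proportional to its prior times its likelihood at x.
Evaluate each component's likelihood at the observed value:
  f_Cosmic = (1/(0.32·√(2π)))·exp(−(7.2−3.52)²/(2·0.32²)) = 1.246695·exp(-66.12500) = 2.38802e-29
  f_Acoustic = (1/(0.79·√(2π)))·exp(−(7.2−4.93)²/(2·0.79²)) = 0.504990·exp(-4.12826) = 0.0081358
  f_Thermal = (1/(0.40·√(2π)))·exp(−(7.2−8.84)²/(2·0.40²)) = 0.997356·exp(-8.40500) = 0.000223154
  f_Electronic = (1/(0.95·√(2π)))·exp(−(7.2−8.98)²/(2·0.95²)) = 0.419939·exp(-1.75535) = 0.0725854
Unnormalised posteriors:
  π_Cosmic·f_Cosmic = 0.07 × 2.38802e-29 = 1.67161e-30
  π_Acoustic·f_Acoustic = 0.06 × 0.0081358 = 0.000488148
  π_Thermal·f_Thermal = 0.26 × 0.000223154 = 5.80201e-05
  π_Electronic·f_Electronic = 0.61 × 0.0725854 = 0.0442771
Evidence: 1.67161e-30 + 0.000488148 + 5.80201e-05 + 0.0442771 = 0.0448233
P(Source Acoustic | data) = 0.000488148 / 0.0448233 ≈ 0.011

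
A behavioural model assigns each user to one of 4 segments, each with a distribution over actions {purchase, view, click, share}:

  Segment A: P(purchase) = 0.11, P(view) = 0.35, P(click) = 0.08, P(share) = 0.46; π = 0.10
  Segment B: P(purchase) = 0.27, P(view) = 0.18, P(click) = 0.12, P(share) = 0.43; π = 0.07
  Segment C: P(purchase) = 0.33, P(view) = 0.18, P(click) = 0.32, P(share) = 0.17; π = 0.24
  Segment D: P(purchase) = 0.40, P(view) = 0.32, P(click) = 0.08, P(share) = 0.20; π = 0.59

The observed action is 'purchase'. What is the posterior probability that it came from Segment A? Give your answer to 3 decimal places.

0.032

By Bayes' theorem, P(k | x) = P(Z=k) f_k(x) / Σ_j P(Z=j) f_j(x).
Evaluate each component's likelihood at the observed value:
  L_A = P(purchase | comp) = 0.11
  L_B = P(purchase | comp) = 0.27
  L_C = P(purchase | comp) = 0.33
  L_D = P(purchase | comp) = 0.40
Unnormalised posteriors:
  P(Z=A)·L_A = 0.10 × 0.11 = 0.011
  P(Z=B)·L_B = 0.07 × 0.27 = 0.0189
  P(Z=C)·L_C = 0.24 × 0.33 = 0.0792
  P(Z=D)·L_D = 0.59 × 0.4 = 0.236
Evidence: 0.011 + 0.0189 + 0.0792 + 0.236 = 0.3451
Responsibility of Segment A: 0.011 / 0.3451 ≈ 0.032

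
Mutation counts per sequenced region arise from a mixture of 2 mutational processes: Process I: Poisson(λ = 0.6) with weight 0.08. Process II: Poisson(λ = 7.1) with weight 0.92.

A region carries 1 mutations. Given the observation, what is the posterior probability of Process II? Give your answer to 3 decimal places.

P(component k | x) = π_k·f_k(x) / marginal(x), where marginal(x) = Σ_j π_j·f_j(x).
Component likelihoods at x = 1 mutations:
  L_I = e^(−0.6)·0.6^1/1! = 0.329287
  L_II = e^(−7.1)·7.1^1/1! = 0.00585824
Weight by the priors:
  π_I·L_I = 0.08 × 0.329287 = 0.026343
  π_II·L_II = 0.92 × 0.00585824 = 0.00538959
Evidence: 0.026343 + 0.00538959 = 0.0317325
P(Process II | the observation) = 0.00538959 / 0.0317325 ≈ 0.170

0.170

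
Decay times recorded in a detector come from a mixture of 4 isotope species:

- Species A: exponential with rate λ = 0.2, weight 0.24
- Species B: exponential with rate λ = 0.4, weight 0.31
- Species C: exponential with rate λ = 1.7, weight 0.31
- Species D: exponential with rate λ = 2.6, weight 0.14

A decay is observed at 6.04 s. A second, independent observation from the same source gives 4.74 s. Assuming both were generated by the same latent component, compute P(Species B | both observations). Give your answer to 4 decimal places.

0.3743

Apply Bayes' rule: the posterior for each component is proportional to its prior times its likelihood at x.
Since both observations come from the same component, the likelihood for component k is f_k(x₁)·f_k(x₂).
  p_A = [0.2·e^(−0.2·6.04) = 0.2·e^(−1.2080) = 0.0597589] × [0.0775031] = 0.00463149
  p_B = [0.4·e^(−0.4·6.04) = 0.4·e^(−2.4160) = 0.0357112] × [0.0600672] = 0.00214507
  p_C = [1.7·e^(−1.7·6.04) = 1.7·e^(−10.2680) = 5.90355e-05] × [0.000538151] = 3.177e-08
  p_D = [2.6·e^(−2.6·6.04) = 2.6·e^(−15.7040) = 3.9338e-07] × [1.15539e-05] = 4.54507e-12
Unnormalised posteriors:
  P(Z=A)·p_A = 0.24 × 0.00463149 = 0.00111156
  P(Z=B)·p_B = 0.31 × 0.00214507 = 0.000664973
  P(Z=C)·p_C = 0.31 × 3.177e-08 = 9.8487e-09
  P(Z=D)·p_D = 0.14 × 4.54507e-12 = 6.3631e-13
Marginal: 0.00111156 + 0.000664973 + 9.8487e-09 + 6.3631e-13 = 0.00177654
So the posterior for Species B is 0.000664973 / 0.00177654 ≈ 0.3743.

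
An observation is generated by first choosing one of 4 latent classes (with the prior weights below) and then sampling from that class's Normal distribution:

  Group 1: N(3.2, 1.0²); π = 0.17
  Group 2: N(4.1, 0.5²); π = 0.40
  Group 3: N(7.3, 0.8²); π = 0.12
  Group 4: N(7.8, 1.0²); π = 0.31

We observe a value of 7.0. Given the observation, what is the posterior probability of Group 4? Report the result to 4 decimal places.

0.6167

By Bayes' theorem, P(k | x) = P(Z=k) f_k(x) / Σ_j P(Z=j) f_j(x).
Normal densities:
  p_1 = (1/(1.0·√(2π)))·exp(−(7.0−3.2)²/(2·1.0²)) = 0.398942·exp(-7.22000) = 0.000291947
  p_2 = (1/(0.5·√(2π)))·exp(−(7.0−4.1)²/(2·0.5²)) = 0.797885·exp(-16.82000) = 3.95464e-08
  p_3 = (1/(0.8·√(2π)))·exp(−(7.0−7.3)²/(2·0.8²)) = 0.498678·exp(-0.07031) = 0.464819
  p_4 = (1/(1.0·√(2π)))·exp(−(7.0−7.8)²/(2·1.0²)) = 0.398942·exp(-0.32000) = 0.289692
Multiply by the mixture weights:
  P(Z=1)·p_1 = 0.17 × 0.000291947 = 4.9631e-05
  P(Z=2)·p_2 = 0.40 × 3.95464e-08 = 1.58186e-08
  P(Z=3)·p_3 = 0.12 × 0.464819 = 0.0557783
  P(Z=4)·p_4 = 0.31 × 0.289692 = 0.0898044
Evidence: 4.9631e-05 + 1.58186e-08 + 0.0557783 + 0.0898044 = 0.145632
So the posterior for Group 4 is 0.0898044 / 0.145632 ≈ 0.6167.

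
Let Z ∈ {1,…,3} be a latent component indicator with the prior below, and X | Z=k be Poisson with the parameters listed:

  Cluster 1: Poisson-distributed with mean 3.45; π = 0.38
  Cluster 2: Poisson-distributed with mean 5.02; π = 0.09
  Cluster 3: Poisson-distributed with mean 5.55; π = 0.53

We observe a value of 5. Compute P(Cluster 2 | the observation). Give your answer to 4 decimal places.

0.1017

By Bayes' theorem, P(k | x) = P(Z=k) f_k(x) / Σ_j P(Z=j) f_j(x).
Component likelihoods at x = 5:
  f_1 = e^(−3.45)·3.45^5/5! = 0.1293
  f_2 = e^(−5.02)·5.02^5/5! = 0.17546
  f_3 = e^(−5.55)·5.55^5/5! = 0.170588
Prior × likelihood for each component:
  P(Z=1)·f_1 = 0.38 × 0.1293 = 0.049134
  P(Z=2)·f_2 = 0.09 × 0.17546 = 0.0157914
  P(Z=3)·f_3 = 0.53 × 0.170588 = 0.0904118
Evidence: 0.049134 + 0.0157914 + 0.0904118 = 0.155337
P(Cluster 2 | x) = 0.0157914 / 0.155337 ≈ 0.1017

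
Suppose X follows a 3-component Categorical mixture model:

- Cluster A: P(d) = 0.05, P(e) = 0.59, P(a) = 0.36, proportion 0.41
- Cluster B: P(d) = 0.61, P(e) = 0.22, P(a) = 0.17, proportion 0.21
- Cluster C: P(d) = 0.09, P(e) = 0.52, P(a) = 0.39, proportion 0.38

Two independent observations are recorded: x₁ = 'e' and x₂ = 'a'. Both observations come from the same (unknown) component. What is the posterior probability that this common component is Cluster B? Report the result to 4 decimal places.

The responsibility of component k is P(Z=k) f_k(x) divided by Σ_j P(Z=j) f_j(x).
Since both observations come from the same component, the likelihood for component k is f_k(x₁)·f_k(x₂).
  f_A = [0.59] × [0.36] = 0.2124
  f_B = [0.22] × [0.17] = 0.0374
  f_C = [0.52] × [0.39] = 0.2028
Weight by the priors:
  P(Z=A)·f_A = 0.41 × 0.2124 = 0.087084
  P(Z=B)·f_B = 0.21 × 0.0374 = 0.007854
  P(Z=C)·f_C = 0.38 × 0.2028 = 0.077064
Evidence: 0.087084 + 0.007854 + 0.077064 = 0.172002
So the posterior for Cluster B is 0.007854 / 0.172002 ≈ 0.0457.

0.0457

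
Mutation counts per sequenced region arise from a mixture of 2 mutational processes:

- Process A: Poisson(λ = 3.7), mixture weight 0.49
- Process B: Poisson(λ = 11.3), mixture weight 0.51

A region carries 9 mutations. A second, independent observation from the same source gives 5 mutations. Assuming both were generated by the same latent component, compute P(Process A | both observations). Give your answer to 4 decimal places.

P(component k | x) = π_k·f_k(x) / marginal(x), where marginal(x) = Σ_j π_j·f_j(x).
Since both observations come from the same component, the likelihood for component k is f_k(x₁)·f_k(x₂).
  f_A = [e^(−3.7)·3.7^9/9! = 0.00885448] × [0.142869] = 0.00126503
  f_B = [e^(−11.3)·11.3^9/9! = 0.102427] × [0.0189969] = 0.0019458
Weight by the priors:
  π_A·f_A = 0.49 × 0.00126503 = 0.000619865
  π_B·f_B = 0.51 × 0.0019458 = 0.000992359
Evidence: 0.000619865 + 0.000992359 = 0.00161222
P(Process A | data) ≈ 0.3845

0.3845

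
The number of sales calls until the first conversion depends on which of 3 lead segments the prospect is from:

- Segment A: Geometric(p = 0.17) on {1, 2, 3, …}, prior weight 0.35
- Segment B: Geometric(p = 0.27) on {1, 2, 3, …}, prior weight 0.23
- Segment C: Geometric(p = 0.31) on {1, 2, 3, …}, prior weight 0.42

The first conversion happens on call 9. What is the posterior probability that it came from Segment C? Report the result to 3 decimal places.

P(component k | x) = P(Z=k)·f_k(x) / marginal(x), where marginal(x) = Σ_j P(Z=j)·f_j(x).
Evaluate each component's likelihood at the observed value:
  p_A = 0.17·(1−0.17)^8 = 0.17·0.225229 = 0.038289
  p_B = 0.27·(1−0.27)^8 = 0.27·0.080646 = 0.0217744
  p_C = 0.31·(1−0.31)^8 = 0.31·0.0513798 = 0.0159277
Multiply by the mixture weights:
  P(Z=A)·p_A = 0.35 × 0.038289 = 0.0134011
  P(Z=B)·p_B = 0.23 × 0.0217744 = 0.00500812
  P(Z=C)·p_C = 0.42 × 0.0159277 = 0.00668965
Denominator: 0.0134011 + 0.00500812 + 0.00668965 = 0.0250989
P(Segment C | 9) ≈ 0.267

0.267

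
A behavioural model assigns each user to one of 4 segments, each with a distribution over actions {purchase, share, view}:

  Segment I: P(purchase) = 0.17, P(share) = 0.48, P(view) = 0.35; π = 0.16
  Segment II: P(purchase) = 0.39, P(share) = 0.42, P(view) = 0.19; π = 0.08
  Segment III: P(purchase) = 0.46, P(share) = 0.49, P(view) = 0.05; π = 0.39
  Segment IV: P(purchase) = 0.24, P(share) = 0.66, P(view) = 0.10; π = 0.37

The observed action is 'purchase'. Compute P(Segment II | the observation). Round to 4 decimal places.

0.0955

P(component k | x) = P(Z=k)·f_k(x) / marginal(x), where marginal(x) = Σ_j P(Z=j)·f_j(x).
Component likelihoods at x = 'purchase':
  L_I = 0.17
  L_II = 0.39
  L_III = 0.46
  L_IV = 0.24
Multiply by the mixture weights:
  P(Z=I)·L_I = 0.16 × 0.17 = 0.0272
  P(Z=II)·L_II = 0.08 × 0.39 = 0.0312
  P(Z=III)·L_III = 0.39 × 0.46 = 0.1794
  P(Z=IV)·L_IV = 0.37 × 0.24 = 0.0888
Normaliser: 0.0272 + 0.0312 + 0.1794 + 0.0888 = 0.3266
So the posterior for Segment II is 0.0312 / 0.3266 ≈ 0.0955.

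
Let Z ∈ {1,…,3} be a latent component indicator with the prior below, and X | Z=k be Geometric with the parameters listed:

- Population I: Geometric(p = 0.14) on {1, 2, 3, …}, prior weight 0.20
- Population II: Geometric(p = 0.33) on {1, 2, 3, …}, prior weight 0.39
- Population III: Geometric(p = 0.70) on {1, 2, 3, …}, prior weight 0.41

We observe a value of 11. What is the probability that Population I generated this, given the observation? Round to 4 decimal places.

Apply Bayes' rule: the posterior for each component is proportional to its prior times its likelihood at x.
Geometric probabilities:
  L_I = 0.0309822
  L_II = 0.00601536
  L_III = 4.13343e-06
Weight by the priors:
  π_I·L_I = 0.20 × 0.0309822 = 0.00619644
  π_II·L_II = 0.39 × 0.00601536 = 0.00234599
  π_III·L_III = 0.41 × 4.13343e-06 = 1.69471e-06
Evidence: 0.00619644 + 0.00234599 + 1.69471e-06 = 0.00854413
P(Population I | 11) = 0.00619644 / 0.00854413 ≈ 0.7252

0.7252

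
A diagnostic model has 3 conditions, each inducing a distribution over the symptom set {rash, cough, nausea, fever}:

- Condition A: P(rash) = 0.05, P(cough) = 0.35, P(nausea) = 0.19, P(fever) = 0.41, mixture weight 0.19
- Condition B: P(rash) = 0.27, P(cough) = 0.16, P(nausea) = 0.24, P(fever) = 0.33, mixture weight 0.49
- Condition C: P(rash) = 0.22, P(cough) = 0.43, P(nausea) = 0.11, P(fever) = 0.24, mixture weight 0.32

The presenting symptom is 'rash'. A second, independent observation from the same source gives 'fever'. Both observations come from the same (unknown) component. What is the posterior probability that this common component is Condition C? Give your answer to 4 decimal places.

The responsibility of component k is π_k f_k(x) divided by Σ_j π_j f_j(x).
Since both observations come from the same component, the likelihood for component k is f_k(x₁)·f_k(x₂).
  f_A = [0.05] × [0.41] = 0.0205
  f_B = [0.27] × [0.33] = 0.0891
  f_C = [0.22] × [0.24] = 0.0528
Multiply by the mixture weights:
  π_A·f_A = 0.19 × 0.0205 = 0.003895
  π_B·f_B = 0.49 × 0.0891 = 0.043659
  π_C·f_C = 0.32 × 0.0528 = 0.016896
Normaliser: 0.003895 + 0.043659 + 0.016896 = 0.06445
So the posterior for Condition C is 0.016896 / 0.06445 ≈ 0.2622.

0.2622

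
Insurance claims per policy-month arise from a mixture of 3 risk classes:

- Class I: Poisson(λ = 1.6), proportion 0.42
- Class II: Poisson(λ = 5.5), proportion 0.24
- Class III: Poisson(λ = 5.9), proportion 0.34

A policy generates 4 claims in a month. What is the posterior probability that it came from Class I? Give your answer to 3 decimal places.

Posterior ∝ prior × likelihood, so P(k | x) ∝ π_k f_k(x); normalise over all components.
Poisson probabilities:
  L_I = e^(−1.6)·1.6^4/4! = 0.0551312
  L_II = e^(−5.5)·5.5^4/4! = 0.155819
  L_III = e^(−5.9)·5.9^4/4! = 0.138312
Weight by the priors:
  π_I·L_I = 0.42 × 0.0551312 = 0.0231551
  π_II·L_II = 0.24 × 0.155819 = 0.0373965
  π_III·L_III = 0.34 × 0.138312 = 0.047026
Denominator: 0.0231551 + 0.0373965 + 0.047026 = 0.107578
So the posterior for Class I is 0.0231551 / 0.107578 ≈ 0.215.

0.215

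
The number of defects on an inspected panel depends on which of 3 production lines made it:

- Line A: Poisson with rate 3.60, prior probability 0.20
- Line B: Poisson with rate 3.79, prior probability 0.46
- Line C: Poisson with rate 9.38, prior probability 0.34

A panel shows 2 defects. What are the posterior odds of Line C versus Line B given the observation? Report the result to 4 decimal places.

0.0169

Only the two components matter; the odds are (π_i f_i(x)) / (π_j f_j(x)).
Component likelihoods at x = 2 defects:
  f_A = e^(−3.60)·3.60^2/2! = 0.177058
  f_B = e^(−3.79)·3.79^2/2! = 0.162283
  f_C = e^(−9.38)·9.38^2/2! = 0.00371273
Odds = (0.34/0.46) × (0.00371273/0.162283) = 0.73913 × 0.0228782 ≈ 0.0169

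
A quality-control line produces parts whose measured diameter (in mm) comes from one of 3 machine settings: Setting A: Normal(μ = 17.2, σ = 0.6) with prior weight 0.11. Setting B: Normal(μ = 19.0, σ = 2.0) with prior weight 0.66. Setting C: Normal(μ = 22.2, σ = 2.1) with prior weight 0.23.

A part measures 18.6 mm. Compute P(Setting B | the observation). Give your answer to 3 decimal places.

Apply Bayes' rule: the posterior for each component is proportional to its prior times its likelihood at x.
Normal densities:
  f_A = (1/(0.6·√(2π)))·exp(−(18.6−17.2)²/(2·0.6²)) = 0.664904·exp(-2.72222) = 0.0437031
  f_B = (1/(2.0·√(2π)))·exp(−(18.6−19.0)²/(2·2.0²)) = 0.199471·exp(-0.02000) = 0.195521
  f_C = (1/(2.1·√(2π)))·exp(−(18.6−22.2)²/(2·2.1²)) = 0.189973·exp(-1.46939) = 0.0437063
Multiply by the mixture weights:
  π_A·f_A = 0.11 × 0.0437031 = 0.00480735
  π_B·f_B = 0.66 × 0.195521 = 0.129044
  π_C·f_C = 0.23 × 0.0437063 = 0.0100524
Sum: 0.00480735 + 0.129044 + 0.0100524 = 0.143904
Responsibility of Setting B: 0.129044 / 0.143904 ≈ 0.897

0.897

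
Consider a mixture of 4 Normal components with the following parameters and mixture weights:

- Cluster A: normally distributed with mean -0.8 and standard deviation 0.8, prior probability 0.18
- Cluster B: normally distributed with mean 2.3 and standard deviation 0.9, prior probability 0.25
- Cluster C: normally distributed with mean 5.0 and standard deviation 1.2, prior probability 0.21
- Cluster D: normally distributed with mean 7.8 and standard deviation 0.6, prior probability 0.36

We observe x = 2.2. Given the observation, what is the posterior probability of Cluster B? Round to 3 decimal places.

P(component k | x) = w_k·f_k(x) / marginal(x), where marginal(x) = Σ_j w_j·f_j(x).
Normal densities:
  L_A = (1/(0.8·√(2π)))·exp(−(2.2−-0.8)²/(2·0.8²)) = 0.498678·exp(-7.03125) = 0.000440745
  L_B = (1/(0.9·√(2π)))·exp(−(2.2−2.3)²/(2·0.9²)) = 0.443269·exp(-0.00617) = 0.440541
  L_C = (1/(1.2·√(2π)))·exp(−(2.2−5.0)²/(2·1.2²)) = 0.332452·exp(-2.72222) = 0.0218516
  L_D = (1/(0.6·√(2π)))·exp(−(2.2−7.8)²/(2·0.6²)) = 0.664904·exp(-43.55556) = 8.06903e-20
Weight by the priors:
  w_A·L_A = 0.18 × 0.000440745 = 7.9334e-05
  w_B·L_B = 0.25 × 0.440541 = 0.110135
  w_C·L_C = 0.21 × 0.0218516 = 0.00458883
  w_D·L_D = 0.36 × 8.06903e-20 = 2.90485e-20
Normaliser: 7.9334e-05 + 0.110135 + 0.00458883 + 2.90485e-20 = 0.114804
P(Cluster B | data) = 0.110135 / 0.114804 ≈ 0.959

0.959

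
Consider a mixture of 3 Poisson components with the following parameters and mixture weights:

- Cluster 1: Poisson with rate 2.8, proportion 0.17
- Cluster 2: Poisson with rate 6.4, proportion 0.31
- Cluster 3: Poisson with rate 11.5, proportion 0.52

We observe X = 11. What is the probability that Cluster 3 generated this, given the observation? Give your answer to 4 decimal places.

0.8655

Posterior ∝ prior × likelihood, so P(k | x) ∝ π_k f_k(x); normalise over all components.
Evaluate each component's likelihood at the observed value:
  p_1 = 0.000126345
  p_2 = 0.0307142
  p_3 = 0.118068
Unnormalised posteriors:
  π_1·p_1 = 0.17 × 0.000126345 = 2.14787e-05
  π_2·p_2 = 0.31 × 0.0307142 = 0.0095214
  π_3·p_3 = 0.52 × 0.118068 = 0.0613956
Sum: 2.14787e-05 + 0.0095214 + 0.0613956 = 0.0709385
So the posterior for Cluster 3 is 0.0613956 / 0.0709385 ≈ 0.8655.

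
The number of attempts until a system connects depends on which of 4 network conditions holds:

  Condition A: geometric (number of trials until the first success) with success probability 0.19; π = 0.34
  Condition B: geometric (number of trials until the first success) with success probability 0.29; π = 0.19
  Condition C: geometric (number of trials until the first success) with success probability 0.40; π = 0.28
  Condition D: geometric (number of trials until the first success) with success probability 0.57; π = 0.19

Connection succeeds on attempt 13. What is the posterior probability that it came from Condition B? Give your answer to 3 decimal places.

0.143

Apply Bayes' rule: the posterior for each component is proportional to its prior times its likelihood at x.
Component likelihoods at x = 13:
  f_A = 0.19·(1−0.19)^12 = 0.19·0.0797664 = 0.0151556
  f_B = 0.29·(1−0.29)^12 = 0.29·0.0164097 = 0.00475881
  f_C = 0.40·(1−0.40)^12 = 0.40·0.00217678 = 0.000870713
  f_D = 0.57·(1−0.57)^12 = 0.57·3.99596e-05 = 2.2777e-05
Weight by the priors:
  π_A·f_A = 0.34 × 0.0151556 = 0.00515291
  π_B·f_B = 0.19 × 0.00475881 = 0.000904174
  π_C·f_C = 0.28 × 0.000870713 = 0.0002438
  π_D·f_D = 0.19 × 2.2777e-05 = 4.32763e-06
Evidence: 0.00515291 + 0.000904174 + 0.0002438 + 4.32763e-06 = 0.00630521
P(Condition B | 13) ≈ 0.143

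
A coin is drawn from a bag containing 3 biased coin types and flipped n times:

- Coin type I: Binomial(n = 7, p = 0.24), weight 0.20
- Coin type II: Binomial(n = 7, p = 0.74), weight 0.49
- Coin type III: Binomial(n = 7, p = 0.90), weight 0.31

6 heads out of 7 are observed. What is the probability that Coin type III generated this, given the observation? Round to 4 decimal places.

0.4402

The responsibility of component k is P(Z=k) f_k(x) divided by Σ_j P(Z=j) f_j(x).
Component likelihoods at x = 6 heads out of 7:
  p_I = C(7,6)·0.24^6·0.76^1 = 7·0.000191103·0.76 = 0.00101667
  p_II = C(7,6)·0.74^6·0.26^1 = 7·0.164206·0.26 = 0.298856
  p_III = C(7,6)·0.90^6·0.10^1 = 7·0.531441·0.1 = 0.372009
Multiply by the mixture weights:
  P(Z=I)·p_I = 0.20 × 0.00101667 = 0.000203334
  P(Z=II)·p_II = 0.49 × 0.298856 = 0.146439
  P(Z=III)·p_III = 0.31 × 0.372009 = 0.115323
Denominator: 0.000203334 + 0.146439 + 0.115323 = 0.261965
So the posterior for Coin type III is 0.115323 / 0.261965 ≈ 0.4402.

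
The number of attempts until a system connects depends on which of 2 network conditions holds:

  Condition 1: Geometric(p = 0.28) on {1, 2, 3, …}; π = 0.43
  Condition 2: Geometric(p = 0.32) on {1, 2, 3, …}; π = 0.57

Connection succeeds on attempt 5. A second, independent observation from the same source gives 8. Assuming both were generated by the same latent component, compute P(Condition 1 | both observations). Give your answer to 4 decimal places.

The responsibility of component k is P(Z=k) f_k(x) divided by Σ_j P(Z=j) f_j(x).
Since both observations come from the same component, the likelihood for component k is f_k(x₁)·f_k(x₂).
  p_1 = [0.28·(1−0.28)^4 = 0.28·0.268739 = 0.0752468] × [0.0280857] = 0.00211336
  p_2 = [0.32·(1−0.32)^4 = 0.32·0.213814 = 0.0684204] × [0.0215136] = 0.00147197
Weight by the priors:
  P(Z=1)·p_1 = 0.43 × 0.00211336 = 0.000908745
  P(Z=2)·p_2 = 0.57 × 0.00147197 = 0.000839021
Denominator: 0.000908745 + 0.000839021 = 0.00174777
P(Condition 1 | x₁,x₂) ≈ 0.5199

0.5199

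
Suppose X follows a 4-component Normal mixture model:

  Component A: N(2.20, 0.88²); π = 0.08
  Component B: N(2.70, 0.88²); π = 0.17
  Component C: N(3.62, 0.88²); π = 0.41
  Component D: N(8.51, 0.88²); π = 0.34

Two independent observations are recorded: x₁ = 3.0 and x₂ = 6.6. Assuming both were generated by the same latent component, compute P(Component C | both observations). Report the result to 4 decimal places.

By Bayes' theorem, P(k | x) = π_k f_k(x) / Σ_j π_j f_j(x).
Since both observations come from the same component, the likelihood for component k is f_k(x₁)·f_k(x₂).
  p_A = [(1/(0.88·√(2π)))·exp(−(3.0−2.20)²/(2·0.88²)) = 0.453344·exp(-0.41322) = 0.299893] × [1.68945e-06] = 5.06656e-07
  p_B = [(1/(0.88·√(2π)))·exp(−(3.0−2.70)²/(2·0.88²)) = 0.453344·exp(-0.05811) = 0.427751] × [2.46284e-05] = 1.05348e-05
  p_C = [(1/(0.88·√(2π)))·exp(−(3.0−3.62)²/(2·0.88²)) = 0.453344·exp(-0.24819) = 0.353703] × [0.00146656] = 0.000518728
  p_D = [(1/(0.88·√(2π)))·exp(−(3.0−8.51)²/(2·0.88²)) = 0.453344·exp(-19.60234) = 1.39072e-09] × [0.0430006] = 5.98019e-11
Prior × likelihood for each component:
  π_A·p_A = 0.08 × 5.06656e-07 = 4.05325e-08
  π_B·p_B = 0.17 × 1.05348e-05 = 1.79092e-06
  π_C·p_C = 0.41 × 0.000518728 = 0.000212678
  π_D·p_D = 0.34 × 5.98019e-11 = 2.03326e-11
Sum: 4.05325e-08 + 1.79092e-06 + 0.000212678 + 2.03326e-11 = 0.00021451
P(Component C | data) ≈ 0.9915

0.9915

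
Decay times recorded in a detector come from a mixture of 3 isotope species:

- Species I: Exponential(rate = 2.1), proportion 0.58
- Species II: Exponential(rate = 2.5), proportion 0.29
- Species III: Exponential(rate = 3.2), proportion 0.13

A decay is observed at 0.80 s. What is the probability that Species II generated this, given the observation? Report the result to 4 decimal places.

0.2746

P(component k | x) = w_k·f_k(x) / marginal(x), where marginal(x) = Σ_j w_j·f_j(x).
Exponential densities:
  p_I = 2.1·e^(−2.1·0.80) = 2.1·e^(−1.6800) = 0.391385
  p_II = 2.5·e^(−2.5·0.80) = 2.5·e^(−2.0000) = 0.338338
  p_III = 3.2·e^(−3.2·0.80) = 3.2·e^(−2.5600) = 0.247375
Unnormalised posteriors:
  w_I·p_I = 0.58 × 0.391385 = 0.227004
  w_II·p_II = 0.29 × 0.338338 = 0.0981181
  w_III·p_III = 0.13 × 0.247375 = 0.0321588
Denominator: 0.227004 + 0.0981181 + 0.0321588 = 0.35728
P(Species II | data) = 0.0981181 / 0.35728 ≈ 0.2746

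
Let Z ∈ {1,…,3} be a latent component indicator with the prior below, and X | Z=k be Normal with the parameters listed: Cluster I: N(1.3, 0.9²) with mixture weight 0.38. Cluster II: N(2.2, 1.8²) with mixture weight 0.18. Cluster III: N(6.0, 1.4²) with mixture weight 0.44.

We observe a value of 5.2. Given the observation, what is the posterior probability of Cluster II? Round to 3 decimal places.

By Bayes' theorem, P(k | x) = P(Z=k) f_k(x) / Σ_j P(Z=j) f_j(x).
Component likelihoods at x = 5.2:
  L_I = (1/(0.9·√(2π)))·exp(−(5.2−1.3)²/(2·0.9²)) = 0.443269·exp(-9.38889) = 3.70787e-05
  L_II = (1/(1.8·√(2π)))·exp(−(5.2−2.2)²/(2·1.8²)) = 0.221635·exp(-1.38889) = 0.0552651
  L_III = (1/(1.4·√(2π)))·exp(−(5.2−6.0)²/(2·1.4²)) = 0.284959·exp(-0.16327) = 0.242034
Multiply by the mixture weights:
  P(Z=I)·L_I = 0.38 × 3.70787e-05 = 1.40899e-05
  P(Z=II)·L_II = 0.18 × 0.0552651 = 0.00994771
  P(Z=III)·L_III = 0.44 × 0.242034 = 0.106495
Normaliser: 1.40899e-05 + 0.00994771 + 0.106495 = 0.116457
Responsibility of Cluster II: 0.00994771 / 0.116457 ≈ 0.085

0.085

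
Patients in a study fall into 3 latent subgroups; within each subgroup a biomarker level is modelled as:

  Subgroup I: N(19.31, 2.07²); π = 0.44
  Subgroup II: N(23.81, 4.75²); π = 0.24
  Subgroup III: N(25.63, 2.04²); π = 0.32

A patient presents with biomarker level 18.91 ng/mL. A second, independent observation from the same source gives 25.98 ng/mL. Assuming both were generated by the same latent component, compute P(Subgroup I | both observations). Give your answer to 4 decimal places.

Posterior ∝ prior × likelihood, so P(k | x) ∝ π_k f_k(x); normalise over all components.
Since both observations come from the same component, the likelihood for component k is f_k(x₁)·f_k(x₂).
  p_I = [(1/(2.07·√(2π)))·exp(−(18.91−19.31)²/(2·2.07²)) = 0.192726·exp(-0.01867) = 0.189161] × [0.00107241] = 0.000202858
  p_II = [(1/(4.75·√(2π)))·exp(−(18.91−23.81)²/(2·4.75²)) = 0.083988·exp(-0.53208) = 0.0493331] × [0.0756653] = 0.0037328
  p_III = [(1/(2.04·√(2π)))·exp(−(18.91−25.63)²/(2·2.04²)) = 0.195560·exp(-5.42561) = 0.000860933] × [0.192703] = 0.000165904
Unnormalised posteriors:
  π_I·p_I = 0.44 × 0.000202858 = 8.92577e-05
  π_II·p_II = 0.24 × 0.0037328 = 0.000895872
  π_III·p_III = 0.32 × 0.000165904 = 5.30893e-05
Denominator: 8.92577e-05 + 0.000895872 + 5.30893e-05 = 0.00103822
P(Subgroup I | x₁, x₂) = 8.92577e-05 / 0.00103822 ≈ 0.0860

0.0860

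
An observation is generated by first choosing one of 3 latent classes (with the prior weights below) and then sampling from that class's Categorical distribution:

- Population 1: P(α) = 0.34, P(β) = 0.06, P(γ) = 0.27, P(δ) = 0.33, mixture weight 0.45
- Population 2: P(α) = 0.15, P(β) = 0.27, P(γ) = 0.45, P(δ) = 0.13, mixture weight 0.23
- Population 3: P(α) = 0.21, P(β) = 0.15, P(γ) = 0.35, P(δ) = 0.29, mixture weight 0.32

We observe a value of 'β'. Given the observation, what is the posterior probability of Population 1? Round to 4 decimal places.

The responsibility of component k is π_k f_k(x) divided by Σ_j π_j f_j(x).
Categorical probabilities:
  p_1 = 0.06
  p_2 = 0.27
  p_3 = 0.15
Multiply by the mixture weights:
  π_1·p_1 = 0.45 × 0.06 = 0.027
  π_2·p_2 = 0.23 × 0.27 = 0.0621
  π_3·p_3 = 0.32 × 0.15 = 0.048
Denominator: 0.027 + 0.0621 + 0.048 = 0.1371
P(Population 1 | the observation) = 0.027 / 0.1371 ≈ 0.1969

0.1969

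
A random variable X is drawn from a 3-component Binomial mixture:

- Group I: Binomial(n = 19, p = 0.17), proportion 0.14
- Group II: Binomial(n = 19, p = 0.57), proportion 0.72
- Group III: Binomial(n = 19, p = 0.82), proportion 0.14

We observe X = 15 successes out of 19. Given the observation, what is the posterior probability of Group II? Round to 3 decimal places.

0.417

Posterior ∝ prior × likelihood, so P(k | x) ∝ π_k f_k(x); normalise over all components.
Component likelihoods at x = 15 successes out of 19:
  p_I = 5.26538e-09
  p_II = 0.0288656
  p_III = 0.207339
Multiply by the mixture weights:
  π_I·p_I = 0.14 × 5.26538e-09 = 7.37154e-10
  π_II·p_II = 0.72 × 0.0288656 = 0.0207832
  π_III·p_III = 0.14 × 0.207339 = 0.0290275
Normaliser: 7.37154e-10 + 0.0207832 + 0.0290275 = 0.0498107
P(Group II | data) ≈ 0.417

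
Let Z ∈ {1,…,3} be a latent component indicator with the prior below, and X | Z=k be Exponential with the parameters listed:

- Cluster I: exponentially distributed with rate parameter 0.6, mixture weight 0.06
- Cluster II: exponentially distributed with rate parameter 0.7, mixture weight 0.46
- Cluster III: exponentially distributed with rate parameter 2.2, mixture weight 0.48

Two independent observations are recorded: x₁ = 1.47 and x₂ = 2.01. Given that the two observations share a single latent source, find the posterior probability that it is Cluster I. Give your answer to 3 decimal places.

0.114

The responsibility of component k is P(Z=k) f_k(x) divided by Σ_j P(Z=j) f_j(x).
Since both observations come from the same component, the likelihood for component k is f_k(x₁)·f_k(x₂).
  f_I = [0.6·e^(−0.6·1.47) = 0.6·e^(−0.8820) = 0.248373] × [0.179635] = 0.0446165
  f_II = [0.7·e^(−0.7·1.47) = 0.7·e^(−1.0290) = 0.250155] × [0.171414] = 0.04288
  f_III = [2.2·e^(−2.2·1.47) = 2.2·e^(−3.2340) = 0.0866791] × [0.0264224] = 0.00229027
Unnormalised posteriors:
  P(Z=I)·f_I = 0.06 × 0.0446165 = 0.00267699
  P(Z=II)·f_II = 0.46 × 0.04288 = 0.0197248
  P(Z=III)·f_III = 0.48 × 0.00229027 = 0.00109933
Normaliser: 0.00267699 + 0.0197248 + 0.00109933 = 0.0235011
Responsibility of Cluster I: 0.00267699 / 0.0235011 ≈ 0.114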